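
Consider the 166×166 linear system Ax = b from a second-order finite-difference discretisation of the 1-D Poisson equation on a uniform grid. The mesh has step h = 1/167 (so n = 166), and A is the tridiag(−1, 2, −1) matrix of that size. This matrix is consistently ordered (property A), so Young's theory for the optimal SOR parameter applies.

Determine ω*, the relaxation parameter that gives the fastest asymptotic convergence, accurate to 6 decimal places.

ω* = 1.963073

[ρ_J] n=166: ρ(B_J) = cos(π/(n+1)) = cos(π/167) = 0.999823.
√(1 − cos²(π/167)) = sin(π/167) ≈ 0.0188108.
[ω*] 2 ÷ (1 + 0.0188108) = 2 ÷ 1.0188108 = 1.963073.
ρ_SOR = ω* − 1 = 1.963073 − 1 = 0.963073.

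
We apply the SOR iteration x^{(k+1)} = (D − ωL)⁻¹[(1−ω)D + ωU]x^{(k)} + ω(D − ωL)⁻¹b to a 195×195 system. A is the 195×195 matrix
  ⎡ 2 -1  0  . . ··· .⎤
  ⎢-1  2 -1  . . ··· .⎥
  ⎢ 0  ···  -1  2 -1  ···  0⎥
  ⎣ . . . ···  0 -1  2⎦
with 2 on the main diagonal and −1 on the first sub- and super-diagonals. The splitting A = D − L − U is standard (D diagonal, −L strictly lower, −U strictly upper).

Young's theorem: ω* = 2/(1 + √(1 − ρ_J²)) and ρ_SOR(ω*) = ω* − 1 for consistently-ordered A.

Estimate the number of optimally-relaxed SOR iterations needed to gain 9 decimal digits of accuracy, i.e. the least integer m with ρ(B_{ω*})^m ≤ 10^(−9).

m = 647

[ρ_J] n=195: ρ(B_J) = cos(π/(n+1)) = cos(π/196) = 0.9998715.
√(1−ρ_J²) simplifies to sin(π/196) = 0.0160278.
Then 2/(1+√(1−ρ_J²)) = 2/(1+0.0160278); ω* = 2/1.0160278 = 1.9684501.
Hence ρ(B_{ω*}) = 1.9684501 − 1 = 0.9684501.
For 9 digits: m = 9·ln10 / (−ln 0.9684501) = 20.7233/0.0320583 = 646.425; round up → m = 647.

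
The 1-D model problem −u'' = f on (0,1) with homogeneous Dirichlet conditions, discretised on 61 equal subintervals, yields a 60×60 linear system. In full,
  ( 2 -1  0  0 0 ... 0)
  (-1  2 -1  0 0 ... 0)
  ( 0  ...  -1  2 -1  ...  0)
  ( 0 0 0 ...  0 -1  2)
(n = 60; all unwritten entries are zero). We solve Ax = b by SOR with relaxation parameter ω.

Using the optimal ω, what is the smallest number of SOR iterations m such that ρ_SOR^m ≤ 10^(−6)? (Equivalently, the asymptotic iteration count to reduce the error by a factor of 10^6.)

m = 135

½·tridiag(1,0,1) at n=60: λ_k = cos(kπ/61); max |λ| at k=1 ⇒ ρ_J = cos(π/61) ≈ 0.9986741.
1 − cos²(π/61) = sin²(π/61) ⇒ √(1−ρ_J²) = sin(π/61) = 0.0514788.
So ω* = 2/1.0514788 = 1.9020830 (Young).
ρ_SOR = ω* − 1 = 1.9020830 − 1 = 0.9020830.
6·ln10 = 13.8155; −ln(0.9020830) = 0.103049; m = ⌈13.8155/0.103049⌉ = ⌈134.067⌉ = 135.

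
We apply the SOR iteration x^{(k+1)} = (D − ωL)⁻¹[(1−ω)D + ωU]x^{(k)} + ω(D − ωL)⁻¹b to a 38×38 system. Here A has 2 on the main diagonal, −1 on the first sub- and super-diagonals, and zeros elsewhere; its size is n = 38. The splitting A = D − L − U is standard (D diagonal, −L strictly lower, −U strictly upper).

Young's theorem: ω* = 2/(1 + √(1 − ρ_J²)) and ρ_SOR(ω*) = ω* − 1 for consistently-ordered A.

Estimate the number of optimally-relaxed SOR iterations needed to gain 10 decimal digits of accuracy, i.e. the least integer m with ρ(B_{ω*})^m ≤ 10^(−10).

m = 143

With n=38, ρ(Jacobi) = cos(π/39) = 0.9967573.
√(1 − cos²(π/39)) = sin(π/39) ≈ 0.0804666.
ω* = 2 / (1 + 0.0804666) = 2 / 1.0804666 ≈ 1.8510521.
Hence ρ(B_{ω*}) = 1.8510521 − 1 = 0.8510521.
Need (0.8510521)^m ≤ 10^(−10): m ≥ 10·ln10/|ln 0.8510521| = 23.0259/0.161282 = 142.768 ⇒ m = 143.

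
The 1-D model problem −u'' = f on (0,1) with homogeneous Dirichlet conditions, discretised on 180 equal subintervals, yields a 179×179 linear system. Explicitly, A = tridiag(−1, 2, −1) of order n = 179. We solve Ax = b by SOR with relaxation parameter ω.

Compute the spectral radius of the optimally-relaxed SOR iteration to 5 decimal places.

spectrum of D⁻¹(L+U) = {cos(kπ/180) : 1≤k≤179}; ρ_J = cos(π/180) = 0.99985.
√(1 − cos²(π/180)) = sin(π/180) ≈ 0.017452.
ω* = 2 / (1 + 0.017452) = 2 / 1.017452 ≈ 1.96569.
ρ_SOR = ω* − 1 ≈ 0.96569.

ρ_SOR = 0.96569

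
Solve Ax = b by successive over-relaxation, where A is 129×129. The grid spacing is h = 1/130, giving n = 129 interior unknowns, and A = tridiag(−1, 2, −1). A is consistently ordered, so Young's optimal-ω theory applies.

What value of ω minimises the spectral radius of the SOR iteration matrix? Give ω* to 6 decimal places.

B_J for the 129×129 system has eigenvalues cos(kπ/130); ρ_J = cos(π/130) = 0.999708.
√(1−ρ_J²) simplifies to sin(π/130) = 0.0241637.
So ω* = 2/1.0241637 = 1.952813 (Young).
Hence ρ(B_{ω*}) = 1.952813 − 1 = 0.952813.

ω* = 1.952813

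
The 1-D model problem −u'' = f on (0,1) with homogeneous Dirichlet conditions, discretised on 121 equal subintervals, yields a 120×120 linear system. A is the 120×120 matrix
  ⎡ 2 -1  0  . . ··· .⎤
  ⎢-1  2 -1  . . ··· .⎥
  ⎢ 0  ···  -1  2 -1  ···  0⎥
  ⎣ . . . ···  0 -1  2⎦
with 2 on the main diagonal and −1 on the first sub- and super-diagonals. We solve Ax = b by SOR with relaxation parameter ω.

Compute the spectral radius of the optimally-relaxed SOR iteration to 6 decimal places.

ρ_SOR = 0.949392

ρ_J = max_k |cos(kπ/121)| = cos(π/121) = 0.999663
root = sin(π/121) = 0.0259607  (since 1−cos² = sin²).
ω* = 2/(1+0.0259607) = 1.949392
ρ(B_{ω*}) = ω*−1 = 0.949392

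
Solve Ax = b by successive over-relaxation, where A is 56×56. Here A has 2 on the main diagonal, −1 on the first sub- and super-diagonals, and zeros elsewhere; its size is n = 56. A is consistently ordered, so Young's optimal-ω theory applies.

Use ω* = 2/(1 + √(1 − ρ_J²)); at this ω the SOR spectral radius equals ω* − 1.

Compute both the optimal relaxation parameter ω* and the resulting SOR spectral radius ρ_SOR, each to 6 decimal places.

ω* = 1.895577, ρ_SOR = 0.895577

ρ_J = max_k |cos(kπ/57)| = cos(π/57) = 0.998482
√(1 − cos²(π/57)) = sin(π/57) ≈ 0.0550878.
ω* = 2/(1 + 0.0550878) = 2/1.0550878 = 1.895577.
[ρ_SOR] ω* − 1 = 0.895577.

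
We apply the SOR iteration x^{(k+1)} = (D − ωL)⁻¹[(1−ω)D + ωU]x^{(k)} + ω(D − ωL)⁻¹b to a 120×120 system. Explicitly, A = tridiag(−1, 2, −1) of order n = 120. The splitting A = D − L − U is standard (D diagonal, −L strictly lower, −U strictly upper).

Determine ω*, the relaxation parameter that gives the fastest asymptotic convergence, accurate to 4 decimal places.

[ρ_J] n=120: ρ(B_J) = cos(π/(n+1)) = cos(π/121) = 0.9997.
1 − cos²(π/121) = sin²(π/121) ⇒ √(1−ρ_J²) = sin(π/121) = 0.02596.
Young: ω* = 2/(1+√(1−ρ_J²)) = 2/(1+0.02596) = 2/1.02596 = 1.9494.
ρ_SOR = ω* − 1 ≈ 0.9494.

ω* = 1.9494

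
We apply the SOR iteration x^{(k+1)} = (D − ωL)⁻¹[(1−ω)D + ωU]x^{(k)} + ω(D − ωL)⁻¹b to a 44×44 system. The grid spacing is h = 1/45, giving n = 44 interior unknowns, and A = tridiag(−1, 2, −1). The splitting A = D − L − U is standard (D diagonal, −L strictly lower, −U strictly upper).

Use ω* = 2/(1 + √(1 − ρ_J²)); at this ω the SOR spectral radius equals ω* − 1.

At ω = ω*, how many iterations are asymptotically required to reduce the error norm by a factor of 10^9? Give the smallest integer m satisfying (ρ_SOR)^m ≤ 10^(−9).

With n=44, ρ(Jacobi) = cos(π/45) = 0.9975641.
root = sin(π/45) = 0.0697565  (since 1−cos² = sin²).
ω* = 2/(1+0.0697565) = 1.8695843
ρ_SOR = ω* − 1 = 1.8695843 − 1 = 0.8695843.
Need (0.8695843)^m ≤ 10^(−9): m ≥ 9·ln10/|ln 0.8695843| = 20.7233/0.13974 = 148.299 ⇒ m = 149.

m = 149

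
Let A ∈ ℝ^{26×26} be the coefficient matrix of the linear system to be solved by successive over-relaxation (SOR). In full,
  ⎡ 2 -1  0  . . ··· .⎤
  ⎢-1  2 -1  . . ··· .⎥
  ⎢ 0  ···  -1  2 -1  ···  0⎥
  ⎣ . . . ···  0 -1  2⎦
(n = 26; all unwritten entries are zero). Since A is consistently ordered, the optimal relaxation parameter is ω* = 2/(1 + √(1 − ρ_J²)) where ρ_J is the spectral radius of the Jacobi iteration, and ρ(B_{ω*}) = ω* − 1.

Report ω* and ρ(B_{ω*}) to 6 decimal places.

ω* = 1.791966, ρ_SOR = 0.791966

B_J for the 26×26 system has eigenvalues cos(kπ/27); ρ_J = cos(π/27) = 0.993238.
√(1 − cos²(π/27)) = sin(π/27) ≈ 0.1160929.
[ω*] 2 ÷ (1 + 0.1160929) = 2 ÷ 1.1160929 = 1.791966.
[ρ_SOR] ω* − 1 = 0.791966.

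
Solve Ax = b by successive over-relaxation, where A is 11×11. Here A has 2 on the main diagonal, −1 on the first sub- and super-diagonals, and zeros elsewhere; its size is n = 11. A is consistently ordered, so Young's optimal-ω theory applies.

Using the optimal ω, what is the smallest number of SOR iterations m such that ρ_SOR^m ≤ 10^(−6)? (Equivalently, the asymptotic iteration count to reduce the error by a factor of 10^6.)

m = 27

spectrum of D⁻¹(L+U) = {cos(kπ/12) : 1≤k≤11}; ρ_J = cos(π/12) = 0.9659258.
√(1−ρ_J²) = |sin(π/12)| = 0.2588190
Then 2/(1+√(1−ρ_J²)) = 2/(1+0.2588190); ω* = 2/1.2588190 = 1.5887908.
Hence ρ(B_{ω*}) = 1.5887908 − 1 = 0.5887908.
(0.5887908)^m ≤ 10^{−6}  ⇒  m·ln(0.5887908) ≤ −6·ln10  ⇒  m ≥ 26.083  ⇒  m = 27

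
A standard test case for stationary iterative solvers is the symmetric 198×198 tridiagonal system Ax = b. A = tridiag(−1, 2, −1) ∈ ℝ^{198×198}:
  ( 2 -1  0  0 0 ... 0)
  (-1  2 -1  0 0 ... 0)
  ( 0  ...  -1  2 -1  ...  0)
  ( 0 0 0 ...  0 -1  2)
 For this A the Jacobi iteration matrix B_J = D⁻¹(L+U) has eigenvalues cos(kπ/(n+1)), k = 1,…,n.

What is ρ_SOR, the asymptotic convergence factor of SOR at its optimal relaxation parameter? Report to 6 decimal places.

B_J for the 198×198 system has eigenvalues cos(kπ/199); ρ_J = cos(π/199) = 0.999875.
root = sin(π/199) = 0.0157862  (since 1−cos² = sin²).
[ω*] 2 ÷ (1 + 0.0157862) = 2 ÷ 1.0157862 = 1.968918.
ρ_SOR = ω* − 1 = 1.968918 − 1 = 0.968918.

ρ_SOR = 0.968918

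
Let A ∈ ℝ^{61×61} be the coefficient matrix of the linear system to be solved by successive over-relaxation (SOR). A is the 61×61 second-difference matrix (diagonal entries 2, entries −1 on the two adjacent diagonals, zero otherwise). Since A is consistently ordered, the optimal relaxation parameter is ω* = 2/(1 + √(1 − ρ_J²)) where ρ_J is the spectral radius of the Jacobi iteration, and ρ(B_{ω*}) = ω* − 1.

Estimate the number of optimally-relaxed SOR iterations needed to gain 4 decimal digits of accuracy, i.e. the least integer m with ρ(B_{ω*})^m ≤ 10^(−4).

n=61: λ(B_J) = 1 − λ(A)/2 = cos(kπ/62); k=1 gives ρ_J = 0.9987165.
root = sin(π/62) = 0.0506492  (since 1−cos² = sin²).
So ω* = 2/1.0506492 = 1.9035849 (Young).
At ω = 1.9035849 every |λ(B_ω)| = ω−1, so ρ_SOR = 0.9035849.
4·ln10 = 9.21034; −ln(0.9035849) = 0.101385; m = ⌈9.21034/0.101385⌉ = ⌈90.845⌉ = 91.

m = 91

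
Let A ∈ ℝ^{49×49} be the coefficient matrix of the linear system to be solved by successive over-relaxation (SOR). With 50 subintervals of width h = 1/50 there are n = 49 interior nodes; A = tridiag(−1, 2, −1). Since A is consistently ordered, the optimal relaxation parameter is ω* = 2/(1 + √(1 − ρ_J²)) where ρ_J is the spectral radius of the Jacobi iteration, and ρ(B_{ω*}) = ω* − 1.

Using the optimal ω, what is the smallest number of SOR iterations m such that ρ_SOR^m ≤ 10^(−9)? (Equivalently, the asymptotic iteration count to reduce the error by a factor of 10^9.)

[ρ_J] n=49: ρ(B_J) = cos(π/(n+1)) = cos(π/50) = 0.9980267.
root = sin(π/50) = 0.0627905  (since 1−cos² = sin²).
Then 2/(1+√(1−ρ_J²)) = 2/(1+0.0627905); ω* = 2/1.0627905 = 1.8818384.
ρ_SOR = ω* − 1 ≈ 0.8818384.
9·ln10 = 20.7233; −ln(0.8818384) = 0.125746; m = ⌈20.7233/0.125746⌉ = ⌈164.803⌉ = 165.

m = 165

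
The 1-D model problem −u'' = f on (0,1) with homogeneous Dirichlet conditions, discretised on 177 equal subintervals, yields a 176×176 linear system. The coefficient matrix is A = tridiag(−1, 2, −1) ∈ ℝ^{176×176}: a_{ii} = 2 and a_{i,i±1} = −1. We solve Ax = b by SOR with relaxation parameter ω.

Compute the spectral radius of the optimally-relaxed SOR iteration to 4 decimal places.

B_J for the 176×176 system has eigenvalues cos(kπ/177); ρ_J = cos(π/177) = 0.9998.
1 − cos²(π/177) = sin²(π/177) ⇒ √(1−ρ_J²) = sin(π/177) = 0.01775.
ω* = 2/(1+0.01775) = 1.9651
Hence ρ(B_{ω*}) = 1.9651 − 1 = 0.9651.

ρ_SOR = 0.9651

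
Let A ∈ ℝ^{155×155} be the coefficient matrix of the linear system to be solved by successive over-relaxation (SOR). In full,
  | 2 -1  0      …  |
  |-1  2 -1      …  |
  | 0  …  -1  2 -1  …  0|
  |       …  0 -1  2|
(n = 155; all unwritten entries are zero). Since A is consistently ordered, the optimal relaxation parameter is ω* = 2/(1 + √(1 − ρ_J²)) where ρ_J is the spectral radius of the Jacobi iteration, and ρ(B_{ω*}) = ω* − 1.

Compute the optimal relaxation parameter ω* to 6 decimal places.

ω* = 1.960521

ρ_J = max_k |cos(kπ/156)| = cos(π/156) = 0.999797
√(1−ρ_J²) = |sin(π/156)| = 0.0201371
[ω*] 2 ÷ (1 + 0.0201371) = 2 ÷ 1.0201371 = 1.960521.
ρ_SOR = ω* − 1 ≈ 0.960521.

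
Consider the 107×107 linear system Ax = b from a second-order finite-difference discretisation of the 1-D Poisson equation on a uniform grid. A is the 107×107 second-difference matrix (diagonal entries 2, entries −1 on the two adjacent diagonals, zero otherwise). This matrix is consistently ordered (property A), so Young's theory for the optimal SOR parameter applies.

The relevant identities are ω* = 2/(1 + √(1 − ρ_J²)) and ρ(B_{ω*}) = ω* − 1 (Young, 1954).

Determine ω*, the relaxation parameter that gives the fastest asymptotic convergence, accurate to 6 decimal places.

ω* = 1.943475

n=107: λ(B_J) = 1 − λ(A)/2 = cos(kπ/108); k=1 gives ρ_J = 0.999577.
√(1 − cos²(π/108)) = sin(π/108) ≈ 0.0290847.
ω* = 2/(1+0.0290847) = 1.943475
ρ_SOR = ω* − 1 ≈ 0.943475.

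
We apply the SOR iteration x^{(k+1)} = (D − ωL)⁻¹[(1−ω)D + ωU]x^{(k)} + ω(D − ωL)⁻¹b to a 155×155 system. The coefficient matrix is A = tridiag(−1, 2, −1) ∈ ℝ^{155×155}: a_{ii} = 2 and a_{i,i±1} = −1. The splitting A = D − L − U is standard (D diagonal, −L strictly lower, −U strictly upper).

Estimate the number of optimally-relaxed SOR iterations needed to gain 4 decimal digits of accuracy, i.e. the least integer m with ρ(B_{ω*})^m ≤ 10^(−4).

n=155: λ(B_J) = 1 − λ(A)/2 = cos(kπ/156); k=1 gives ρ_J = 0.9997972.
√(1−ρ_J²) = |sin(π/156)| = 0.0201371
ω* = 2/(1 + 0.0201371) = 2/1.0201371 = 1.9605208.
Hence ρ(B_{ω*}) = 1.9605208 − 1 = 0.9605208.
(0.9605208)^m ≤ 10^{−4}  ⇒  m·ln(0.9605208) ≤ −4·ln10  ⇒  m ≥ 228.660  ⇒  m = 229

m = 229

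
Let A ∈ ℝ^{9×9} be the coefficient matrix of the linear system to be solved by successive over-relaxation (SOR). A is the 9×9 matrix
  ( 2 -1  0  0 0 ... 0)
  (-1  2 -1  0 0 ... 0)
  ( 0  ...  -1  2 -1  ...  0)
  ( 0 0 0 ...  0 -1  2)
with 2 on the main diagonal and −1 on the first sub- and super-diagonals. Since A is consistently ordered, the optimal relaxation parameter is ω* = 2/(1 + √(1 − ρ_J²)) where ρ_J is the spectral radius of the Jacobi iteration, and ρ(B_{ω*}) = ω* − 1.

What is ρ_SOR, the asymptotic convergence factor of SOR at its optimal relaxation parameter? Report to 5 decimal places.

½·tridiag(1,0,1) at n=9: λ_k = cos(kπ/10); max |λ| at k=1 ⇒ ρ_J = cos(π/10) ≈ 0.95106.
root = sin(π/10) = 0.309017  (since 1−cos² = sin²).
ω* = 2/(1+0.309017) = 1.52786
Hence ρ(B_{ω*}) = 1.52786 − 1 = 0.52786.

ρ_SOR = 0.52786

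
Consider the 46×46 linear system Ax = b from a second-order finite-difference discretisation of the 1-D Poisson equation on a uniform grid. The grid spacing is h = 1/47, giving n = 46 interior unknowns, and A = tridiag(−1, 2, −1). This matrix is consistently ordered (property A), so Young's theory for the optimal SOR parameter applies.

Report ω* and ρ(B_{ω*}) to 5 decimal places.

ρ_J = max_k |cos(kπ/47)| = cos(π/47) = 0.99777
√(1−ρ_J²) simplifies to sin(π/47) = 0.066793.
Then 2/(1+√(1−ρ_J²)) = 2/(1+0.066793); ω* = 2/1.066793 = 1.87478.
ρ(B_{ω*}) = ω*−1 = 0.87478

ω* = 1.87478, ρ_SOR = 0.87478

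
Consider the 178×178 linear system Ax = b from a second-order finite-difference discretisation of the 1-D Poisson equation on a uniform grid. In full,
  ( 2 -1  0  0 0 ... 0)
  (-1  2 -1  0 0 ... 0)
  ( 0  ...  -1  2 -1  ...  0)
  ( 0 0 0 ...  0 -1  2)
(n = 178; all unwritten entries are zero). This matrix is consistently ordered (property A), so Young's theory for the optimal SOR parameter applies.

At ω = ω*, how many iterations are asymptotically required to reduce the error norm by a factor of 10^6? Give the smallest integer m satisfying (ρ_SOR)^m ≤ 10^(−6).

m = 394

spectrum of D⁻¹(L+U) = {cos(kπ/179) : 1≤k≤178}; ρ_J = cos(π/179) = 0.9998460.
root = sin(π/179) = 0.0175499  (since 1−cos² = sin²).
Then 2/(1+√(1−ρ_J²)) = 2/(1+0.0175499); ω* = 2/1.0175499 = 1.9655056.
At ω = 1.9655056 every |λ(B_ω)| = ω−1, so ρ_SOR = 0.9655056.
6·ln10 = 13.8155; −ln(0.9655056) = 0.0351034; m = ⌈13.8155/0.0351034⌉ = ⌈393.566⌉ = 394.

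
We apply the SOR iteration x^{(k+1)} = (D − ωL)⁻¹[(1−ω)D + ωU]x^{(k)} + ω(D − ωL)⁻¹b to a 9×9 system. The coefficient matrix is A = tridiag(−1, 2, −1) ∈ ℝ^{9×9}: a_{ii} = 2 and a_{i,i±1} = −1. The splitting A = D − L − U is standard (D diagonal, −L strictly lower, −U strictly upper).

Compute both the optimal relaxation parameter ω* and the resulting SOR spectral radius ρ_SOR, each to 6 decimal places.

ρ_J = max_k |cos(kπ/10)| = cos(π/10) = 0.951057
√(1−ρ_J²) simplifies to sin(π/10) = 0.3090170.
[ω*] 2 ÷ (1 + 0.3090170) = 2 ÷ 1.3090170 = 1.527864.
and ρ(B_{ω*}) = 1.527864 − 1 = 0.527864.

ω* = 1.527864, ρ_SOR = 0.527864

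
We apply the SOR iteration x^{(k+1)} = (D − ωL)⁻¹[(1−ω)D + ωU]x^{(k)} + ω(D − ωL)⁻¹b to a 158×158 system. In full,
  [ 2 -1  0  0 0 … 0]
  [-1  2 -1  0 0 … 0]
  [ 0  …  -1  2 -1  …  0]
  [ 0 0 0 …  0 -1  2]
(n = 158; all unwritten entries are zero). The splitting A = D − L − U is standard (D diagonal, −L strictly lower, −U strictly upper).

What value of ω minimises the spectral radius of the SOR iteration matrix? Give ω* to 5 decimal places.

ρ_J = max_k |cos(kπ/159)| = cos(π/159) = 0.99980
√(1 − cos²(π/159)) = sin(π/159) ≈ 0.019757.
ω* = 2/(1+0.019757) = 1.96125
ρ(B_{ω*}) = ω*−1 = 0.96125

ω* = 1.96125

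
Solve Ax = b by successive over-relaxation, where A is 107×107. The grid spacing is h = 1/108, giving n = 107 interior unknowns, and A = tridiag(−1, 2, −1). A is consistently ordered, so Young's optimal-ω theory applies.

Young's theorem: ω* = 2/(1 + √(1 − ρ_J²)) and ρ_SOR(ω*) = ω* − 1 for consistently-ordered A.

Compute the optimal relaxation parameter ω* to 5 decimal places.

ω* = 1.94347

B_J for the 107×107 system has eigenvalues cos(kπ/108); ρ_J = cos(π/108) = 0.99958.
√(1−ρ_J²) simplifies to sin(π/108) = 0.029085.
Young: ω* = 2/(1+√(1−ρ_J²)) = 2/(1+0.029085) = 2/1.029085 = 1.94347.
ρ_SOR = ω* − 1 ≈ 0.94347.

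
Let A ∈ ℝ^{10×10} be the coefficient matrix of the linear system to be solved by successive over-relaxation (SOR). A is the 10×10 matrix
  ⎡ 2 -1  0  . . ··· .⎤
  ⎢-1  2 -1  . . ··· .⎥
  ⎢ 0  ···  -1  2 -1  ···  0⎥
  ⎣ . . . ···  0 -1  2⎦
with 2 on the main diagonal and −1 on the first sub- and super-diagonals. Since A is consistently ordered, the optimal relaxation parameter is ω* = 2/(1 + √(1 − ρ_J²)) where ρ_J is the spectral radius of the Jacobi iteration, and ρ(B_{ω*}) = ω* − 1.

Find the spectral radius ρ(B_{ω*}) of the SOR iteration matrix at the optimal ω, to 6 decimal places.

n=10: λ(B_J) = 1 − λ(A)/2 = cos(kπ/11); k=1 gives ρ_J = 0.959493.
√(1 − cos²(π/11)) = sin(π/11) ≈ 0.2817326.
Then 2/(1+√(1−ρ_J²)) = 2/(1+0.2817326); ω* = 2/1.2817326 = 1.560388.
ρ(B_{ω*}) = ω*−1 = 0.560388

ρ_SOR = 0.560388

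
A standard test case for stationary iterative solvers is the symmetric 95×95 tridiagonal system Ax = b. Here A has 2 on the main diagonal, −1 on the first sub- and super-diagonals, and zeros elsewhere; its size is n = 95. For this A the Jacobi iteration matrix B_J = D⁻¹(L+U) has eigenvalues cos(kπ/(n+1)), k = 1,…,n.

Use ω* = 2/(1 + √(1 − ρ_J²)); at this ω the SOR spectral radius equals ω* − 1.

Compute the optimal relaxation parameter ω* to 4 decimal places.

ω* = 1.9366

B_J for the 95×95 system has eigenvalues cos(kπ/96); ρ_J = cos(π/96) = 0.9995.
√(1−ρ_J²) simplifies to sin(π/96) = 0.03272.
Then 2/(1+√(1−ρ_J²)) = 2/(1+0.03272); ω* = 2/1.03272 = 1.9366.
and ρ(B_{ω*}) = 1.9366 − 1 = 0.9366.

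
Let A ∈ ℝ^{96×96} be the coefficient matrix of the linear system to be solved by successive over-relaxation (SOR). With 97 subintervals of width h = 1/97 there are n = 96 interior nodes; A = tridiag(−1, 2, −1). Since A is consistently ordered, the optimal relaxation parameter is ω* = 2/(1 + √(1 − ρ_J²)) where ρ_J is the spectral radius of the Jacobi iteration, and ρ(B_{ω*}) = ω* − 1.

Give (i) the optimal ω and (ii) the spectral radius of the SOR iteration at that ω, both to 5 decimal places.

n=96: λ(B_J) = 1 − λ(A)/2 = cos(kπ/97); k=1 gives ρ_J = 0.99948.
√(1−ρ_J²) = |sin(π/97)| = 0.032382
ω* = 2/(1 + 0.032382) = 2/1.032382 = 1.93727.
[ρ_SOR] ω* − 1 = 0.93727.

ω* = 1.93727, ρ_SOR = 0.93727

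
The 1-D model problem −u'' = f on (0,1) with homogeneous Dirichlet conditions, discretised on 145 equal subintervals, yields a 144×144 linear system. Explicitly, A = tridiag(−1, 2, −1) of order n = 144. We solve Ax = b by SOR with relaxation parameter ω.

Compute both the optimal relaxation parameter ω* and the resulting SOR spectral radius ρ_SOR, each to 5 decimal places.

ω* = 1.95759, ρ_SOR = 0.95759

n=144: λ(B_J) = 1 − λ(A)/2 = cos(kπ/145); k=1 gives ρ_J = 0.99977.
root = sin(π/145) = 0.021664  (since 1−cos² = sin²).
ω* = 2/(1+0.021664) = 1.95759
ρ_SOR = ω* − 1 ≈ 0.95759.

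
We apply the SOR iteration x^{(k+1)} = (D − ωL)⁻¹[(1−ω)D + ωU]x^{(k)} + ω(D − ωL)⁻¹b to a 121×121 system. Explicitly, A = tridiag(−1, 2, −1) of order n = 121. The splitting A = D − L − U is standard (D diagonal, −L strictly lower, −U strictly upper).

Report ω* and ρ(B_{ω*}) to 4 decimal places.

ω* = 1.9498, ρ_SOR = 0.9498

[ρ_J] n=121: ρ(B_J) = cos(π/(n+1)) = cos(π/122) = 0.9997.
1 − cos²(π/122) = sin²(π/122) ⇒ √(1−ρ_J²) = sin(π/122) = 0.02575.
Young: ω* = 2/(1+√(1−ρ_J²)) = 2/(1+0.02575) = 2/1.02575 = 1.9498.
Hence ρ(B_{ω*}) = 1.9498 − 1 = 0.9498.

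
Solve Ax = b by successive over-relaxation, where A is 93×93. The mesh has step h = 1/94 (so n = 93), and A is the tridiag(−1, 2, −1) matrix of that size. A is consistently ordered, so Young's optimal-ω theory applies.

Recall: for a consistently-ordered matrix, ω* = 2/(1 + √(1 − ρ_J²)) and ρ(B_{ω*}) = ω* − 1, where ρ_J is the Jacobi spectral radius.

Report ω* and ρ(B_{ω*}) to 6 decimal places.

½·tridiag(1,0,1) at n=93: λ_k = cos(kπ/94); max |λ| at k=1 ⇒ ρ_J = cos(π/94) ≈ 0.999442.
root = sin(π/94) = 0.0334150  (since 1−cos² = sin²).
[ω*] 2 ÷ (1 + 0.0334150) = 2 ÷ 1.0334150 = 1.935331.
and ρ(B_{ω*}) = 1.935331 − 1 = 0.935331.

ω* = 1.935331, ρ_SOR = 0.935331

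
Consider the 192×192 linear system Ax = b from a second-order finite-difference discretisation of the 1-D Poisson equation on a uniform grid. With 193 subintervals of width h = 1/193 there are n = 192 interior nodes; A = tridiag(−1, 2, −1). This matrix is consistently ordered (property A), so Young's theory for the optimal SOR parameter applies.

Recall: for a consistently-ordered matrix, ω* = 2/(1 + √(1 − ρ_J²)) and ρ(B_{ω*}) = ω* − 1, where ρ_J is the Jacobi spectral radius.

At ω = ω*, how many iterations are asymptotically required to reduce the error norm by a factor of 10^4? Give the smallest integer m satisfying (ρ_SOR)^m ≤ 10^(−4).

m = 283

ρ_J = max_k |cos(kπ/193)| = cos(π/193) = 0.9998675
√(1 − cos²(π/193)) = sin(π/193) ≈ 0.0162770.
Then 2/(1+√(1−ρ_J²)) = 2/(1+0.0162770); ω* = 2/1.0162770 = 1.9679674.
and ρ(B_{ω*}) = 1.9679674 − 1 = 0.9679674.
(0.9679674)^m ≤ 10^{−4}  ⇒  m·ln(0.9679674) ≤ −4·ln10  ⇒  m ≥ 282.900  ⇒  m = 283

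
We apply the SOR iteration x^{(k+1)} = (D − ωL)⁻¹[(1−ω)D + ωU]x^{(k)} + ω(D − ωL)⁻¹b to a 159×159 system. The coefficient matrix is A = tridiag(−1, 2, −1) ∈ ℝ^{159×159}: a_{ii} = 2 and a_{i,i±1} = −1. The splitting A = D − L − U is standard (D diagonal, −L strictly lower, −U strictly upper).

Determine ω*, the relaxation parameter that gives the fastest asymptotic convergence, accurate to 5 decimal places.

ω* = 1.96149

With n=159, ρ(Jacobi) = cos(π/160) = 0.99981.
√(1−ρ_J²) = |sin(π/160)| = 0.019634
ω* = 2 / (1 + 0.019634) = 2 / 1.019634 ≈ 1.96149.
Hence ρ(B_{ω*}) = 1.96149 − 1 = 0.96149.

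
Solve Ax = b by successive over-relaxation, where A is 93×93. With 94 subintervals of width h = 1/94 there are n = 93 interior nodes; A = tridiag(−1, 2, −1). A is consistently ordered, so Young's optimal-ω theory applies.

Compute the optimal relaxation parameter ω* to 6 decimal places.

With n=93, ρ(Jacobi) = cos(π/94) = 0.999442.
√(1 − cos²(π/94)) = sin(π/94) ≈ 0.0334150.
So ω* = 2/1.0334150 = 1.935331 (Young).
Hence ρ(B_{ω*}) = 1.935331 − 1 = 0.935331.

ω* = 1.935331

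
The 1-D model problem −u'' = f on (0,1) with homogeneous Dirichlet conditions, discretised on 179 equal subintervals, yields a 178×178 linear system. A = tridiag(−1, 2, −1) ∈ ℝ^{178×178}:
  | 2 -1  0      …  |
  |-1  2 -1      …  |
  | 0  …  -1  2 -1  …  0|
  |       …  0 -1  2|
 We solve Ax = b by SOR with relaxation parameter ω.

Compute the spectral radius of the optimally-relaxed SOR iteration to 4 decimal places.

[ρ_J] n=178: ρ(B_J) = cos(π/(n+1)) = cos(π/179) = 0.9998.
√(1 − cos²(π/179)) = sin(π/179) ≈ 0.01755.
[ω*] 2 ÷ (1 + 0.01755) = 2 ÷ 1.01755 = 1.9655.
[ρ_SOR] ω* − 1 = 0.9655.

ρ_SOR = 0.9655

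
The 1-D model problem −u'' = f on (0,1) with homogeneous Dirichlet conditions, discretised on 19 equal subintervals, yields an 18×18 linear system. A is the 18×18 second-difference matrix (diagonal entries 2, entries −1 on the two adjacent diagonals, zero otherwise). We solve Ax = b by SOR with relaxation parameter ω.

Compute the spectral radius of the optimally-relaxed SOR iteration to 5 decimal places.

½·tridiag(1,0,1) at n=18: λ_k = cos(kπ/19); max |λ| at k=1 ⇒ ρ_J = cos(π/19) ≈ 0.98636.
1 − cos²(π/19) = sin²(π/19) ⇒ √(1−ρ_J²) = sin(π/19) = 0.164595.
So ω* = 2/1.164595 = 1.71734 (Young).
At ω = 1.71734 every |λ(B_ω)| = ω−1, so ρ_SOR = 0.71734.

ρ_SOR = 0.71734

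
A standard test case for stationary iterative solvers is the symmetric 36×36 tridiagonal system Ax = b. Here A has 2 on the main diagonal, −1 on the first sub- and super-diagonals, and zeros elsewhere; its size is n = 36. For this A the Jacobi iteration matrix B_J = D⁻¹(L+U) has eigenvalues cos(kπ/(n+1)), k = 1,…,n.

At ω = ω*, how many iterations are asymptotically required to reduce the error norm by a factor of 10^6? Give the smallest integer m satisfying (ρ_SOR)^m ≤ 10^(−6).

B_J for the 36×36 system has eigenvalues cos(kπ/37); ρ_J = cos(π/37) = 0.9963975.
1 − cos²(π/37) = sin²(π/37) ⇒ √(1−ρ_J²) = sin(π/37) = 0.0848059.
Young: ω* = 2/(1+√(1−ρ_J²)) = 2/(1+0.0848059) = 2/1.0848059 = 1.8436478.
ρ_SOR = ω* − 1 = 1.8436478 − 1 = 0.8436478.
ρ_SOR^m ≤ 10^(−6) ⇔ m ≥ 6·ln10/(−ln 0.8436478) = 13.8155/0.17002 = 81.258; m = ⌈81.258⌉ = 82.

m = 82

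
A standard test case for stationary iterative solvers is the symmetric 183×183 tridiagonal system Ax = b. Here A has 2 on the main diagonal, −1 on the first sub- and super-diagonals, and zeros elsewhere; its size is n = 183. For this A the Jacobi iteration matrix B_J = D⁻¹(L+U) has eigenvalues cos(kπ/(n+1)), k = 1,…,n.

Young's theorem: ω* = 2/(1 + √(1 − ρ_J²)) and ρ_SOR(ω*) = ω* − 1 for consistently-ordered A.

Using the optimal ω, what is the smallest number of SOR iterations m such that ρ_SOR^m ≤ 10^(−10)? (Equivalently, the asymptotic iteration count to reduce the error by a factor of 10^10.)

spectrum of D⁻¹(L+U) = {cos(kπ/184) : 1≤k≤183}; ρ_J = cos(π/184) = 0.9998542.
root = sin(π/184) = 0.0170730  (since 1−cos² = sin²).
[ω*] 2 ÷ (1 + 0.0170730) = 2 ÷ 1.0170730 = 1.9664272.
ρ(B_{ω*}) = ω*−1 = 0.9664272
m ≥ 10·ln10 / (−ln 0.9664272) = 674.272; smallest integer m = 675.

m = 675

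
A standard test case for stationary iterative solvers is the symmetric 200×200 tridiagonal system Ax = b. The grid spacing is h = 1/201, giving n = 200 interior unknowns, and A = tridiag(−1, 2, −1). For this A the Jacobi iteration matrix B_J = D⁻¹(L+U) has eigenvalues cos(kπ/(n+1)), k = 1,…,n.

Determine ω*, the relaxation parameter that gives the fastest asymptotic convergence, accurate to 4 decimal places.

ω* = 1.9692

B_J for the 200×200 system has eigenvalues cos(kπ/201); ρ_J = cos(π/201) = 0.9999.
√(1−ρ_J²) simplifies to sin(π/201) = 0.01563.
[ω*] 2 ÷ (1 + 0.01563) = 2 ÷ 1.01563 = 1.9692.
Hence ρ(B_{ω*}) = 1.9692 − 1 = 0.9692.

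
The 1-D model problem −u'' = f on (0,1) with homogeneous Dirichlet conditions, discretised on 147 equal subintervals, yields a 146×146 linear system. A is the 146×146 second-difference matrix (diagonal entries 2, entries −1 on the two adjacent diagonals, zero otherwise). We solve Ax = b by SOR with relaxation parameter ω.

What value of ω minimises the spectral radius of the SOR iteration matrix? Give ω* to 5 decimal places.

ω* = 1.95815

With n=146, ρ(Jacobi) = cos(π/147) = 0.99977.
√(1 − cos²(π/147)) = sin(π/147) ≈ 0.021370.
ω* = 2/(1+0.021370) = 1.95815
ρ_SOR = ω* − 1 ≈ 0.95815.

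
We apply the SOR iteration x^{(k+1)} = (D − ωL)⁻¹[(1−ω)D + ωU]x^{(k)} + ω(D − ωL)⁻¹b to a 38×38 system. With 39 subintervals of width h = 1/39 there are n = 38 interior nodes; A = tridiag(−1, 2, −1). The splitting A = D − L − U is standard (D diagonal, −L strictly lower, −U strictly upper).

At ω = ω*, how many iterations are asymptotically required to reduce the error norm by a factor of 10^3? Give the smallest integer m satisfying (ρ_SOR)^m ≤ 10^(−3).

m = 43

spectrum of D⁻¹(L+U) = {cos(kπ/39) : 1≤k≤38}; ρ_J = cos(π/39) = 0.9967573.
√(1 − cos²(π/39)) = sin(π/39) ≈ 0.0804666.
Then 2/(1+√(1−ρ_J²)) = 2/(1+0.0804666); ω* = 2/1.0804666 = 1.8510521.
[ρ_SOR] ω* − 1 = 0.8510521.
(0.8510521)^m ≤ 10^{−3}  ⇒  m·ln(0.8510521) ≤ −3·ln10  ⇒  m ≥ 42.830  ⇒  m = 43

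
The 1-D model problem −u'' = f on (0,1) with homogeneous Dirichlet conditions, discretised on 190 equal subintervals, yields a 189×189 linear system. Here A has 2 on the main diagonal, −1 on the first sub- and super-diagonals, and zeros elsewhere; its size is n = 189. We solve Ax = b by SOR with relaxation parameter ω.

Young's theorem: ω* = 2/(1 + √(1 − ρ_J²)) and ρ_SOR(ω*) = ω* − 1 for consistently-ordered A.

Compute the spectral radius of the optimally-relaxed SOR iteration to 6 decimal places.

ρ_SOR = 0.967470

n=189: λ(B_J) = 1 − λ(A)/2 = cos(kπ/190); k=1 gives ρ_J = 0.999863.
root = sin(π/190) = 0.0165339  (since 1−cos² = sin²).
ω* = 2/(1 + 0.0165339) = 2/1.0165339 = 1.967470.
and ρ(B_{ω*}) = 1.967470 − 1 = 0.967470.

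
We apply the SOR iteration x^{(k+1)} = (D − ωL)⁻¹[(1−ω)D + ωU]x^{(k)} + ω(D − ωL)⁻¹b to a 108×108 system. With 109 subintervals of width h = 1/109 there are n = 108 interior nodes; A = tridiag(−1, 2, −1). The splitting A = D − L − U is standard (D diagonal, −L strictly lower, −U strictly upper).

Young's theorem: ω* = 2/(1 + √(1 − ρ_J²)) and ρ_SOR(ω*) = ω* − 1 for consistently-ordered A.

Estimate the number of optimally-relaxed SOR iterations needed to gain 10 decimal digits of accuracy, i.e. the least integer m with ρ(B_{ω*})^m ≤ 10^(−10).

m = 400

B_J for the 108×108 system has eigenvalues cos(kπ/109); ρ_J = cos(π/109) = 0.9995847.
1 − cos²(π/109) = sin²(π/109) ⇒ √(1−ρ_J²) = sin(π/109) = 0.0288180.
[ω*] 2 ÷ (1 + 0.0288180) = 2 ÷ 1.0288180 = 1.9439784.
At ω = 1.9439784 every |λ(B_ω)| = ω−1, so ρ_SOR = 0.9439784.
(0.9439784)^m ≤ 10^{−10}  ⇒  m·ln(0.9439784) ≤ −10·ln10  ⇒  m ≥ 399.395  ⇒  m = 400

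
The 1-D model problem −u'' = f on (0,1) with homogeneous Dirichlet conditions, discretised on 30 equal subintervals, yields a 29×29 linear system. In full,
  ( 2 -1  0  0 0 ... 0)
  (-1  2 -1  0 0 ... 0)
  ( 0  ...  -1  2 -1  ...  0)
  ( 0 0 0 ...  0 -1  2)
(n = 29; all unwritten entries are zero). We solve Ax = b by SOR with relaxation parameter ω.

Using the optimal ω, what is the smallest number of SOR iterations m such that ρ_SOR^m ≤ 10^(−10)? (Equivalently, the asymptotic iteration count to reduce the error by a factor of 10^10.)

½·tridiag(1,0,1) at n=29: λ_k = cos(kπ/30); max |λ| at k=1 ⇒ ρ_J = cos(π/30) ≈ 0.9945219.
√(1−ρ_J²) = |sin(π/30)| = 0.1045285
[ω*] 2 ÷ (1 + 0.1045285) = 2 ÷ 1.1045285 = 1.8107274.
Hence ρ(B_{ω*}) = 1.8107274 − 1 = 0.8107274.
Need (0.8107274)^m ≤ 10^(−10): m ≥ 10·ln10/|ln 0.8107274| = 23.0259/0.209823 = 109.740 ⇒ m = 110.

m = 110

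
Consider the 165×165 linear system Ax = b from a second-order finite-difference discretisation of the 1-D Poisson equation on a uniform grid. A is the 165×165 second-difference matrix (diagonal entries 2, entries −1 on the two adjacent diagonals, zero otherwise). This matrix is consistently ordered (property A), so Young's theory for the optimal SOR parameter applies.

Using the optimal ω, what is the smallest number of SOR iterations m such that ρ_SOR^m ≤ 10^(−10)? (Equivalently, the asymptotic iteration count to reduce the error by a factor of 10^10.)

With n=165, ρ(Jacobi) = cos(π/166) = 0.9998209.
√(1 − cos²(π/166)) = sin(π/166) ≈ 0.0189241.
ω* = 2 / (1 + 0.0189241) = 2 / 1.0189241 ≈ 1.9628547.
Hence ρ(B_{ω*}) = 1.9628547 − 1 = 0.9628547.
10·ln10 = 23.0259; −ln(0.9628547) = 0.0378528; m = ⌈23.0259/0.0378528⌉ = ⌈608.301⌉ = 609.

m = 609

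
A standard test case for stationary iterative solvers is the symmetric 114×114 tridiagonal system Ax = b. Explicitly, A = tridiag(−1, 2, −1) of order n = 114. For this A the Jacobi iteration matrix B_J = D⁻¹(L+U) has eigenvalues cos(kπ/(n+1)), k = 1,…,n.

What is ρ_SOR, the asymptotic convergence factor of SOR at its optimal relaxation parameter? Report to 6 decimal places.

ρ_SOR = 0.946823

spectrum of D⁻¹(L+U) = {cos(kπ/115) : 1≤k≤114}; ρ_J = cos(π/115) = 0.999627.
root = sin(π/115) = 0.0273148  (since 1−cos² = sin²).
Then 2/(1+√(1−ρ_J²)) = 2/(1+0.0273148); ω* = 2/1.0273148 = 1.946823.
ρ_SOR = ω* − 1 = 1.946823 − 1 = 0.946823.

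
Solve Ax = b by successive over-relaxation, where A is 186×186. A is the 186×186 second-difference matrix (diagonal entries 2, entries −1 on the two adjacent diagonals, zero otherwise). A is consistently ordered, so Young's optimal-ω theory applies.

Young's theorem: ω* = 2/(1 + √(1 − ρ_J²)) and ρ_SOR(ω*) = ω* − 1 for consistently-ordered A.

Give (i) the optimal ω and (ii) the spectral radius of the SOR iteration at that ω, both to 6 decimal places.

ω* = 1.966957, ρ_SOR = 0.966957

½·tridiag(1,0,1) at n=186: λ_k = cos(kπ/187); max |λ| at k=1 ⇒ ρ_J = cos(π/187) ≈ 0.999859.
√(1 − cos²(π/187)) = sin(π/187) ≈ 0.0167992.
ω* = 2 / (1 + 0.0167992) = 2 / 1.0167992 ≈ 1.966957.
ρ_SOR = ω* − 1 ≈ 0.966957.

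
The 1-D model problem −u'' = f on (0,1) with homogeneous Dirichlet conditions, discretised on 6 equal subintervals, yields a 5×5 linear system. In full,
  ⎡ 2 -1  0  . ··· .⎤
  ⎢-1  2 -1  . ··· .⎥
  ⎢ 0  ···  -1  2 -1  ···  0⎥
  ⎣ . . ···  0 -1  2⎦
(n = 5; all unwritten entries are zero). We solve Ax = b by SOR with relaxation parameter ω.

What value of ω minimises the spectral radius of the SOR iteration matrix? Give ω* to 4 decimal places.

½·tridiag(1,0,1) at n=5: λ_k = cos(kπ/6); max |λ| at k=1 ⇒ ρ_J = cos(π/6) ≈ 0.8660.
√(1 − cos²(π/6)) = sin(π/6) ≈ 0.50000.
ω* = 2/(1 + 0.50000) = 2/1.50000 = 1.3333.
ρ_SOR = ω* − 1 ≈ 0.3333.

ω* = 1.3333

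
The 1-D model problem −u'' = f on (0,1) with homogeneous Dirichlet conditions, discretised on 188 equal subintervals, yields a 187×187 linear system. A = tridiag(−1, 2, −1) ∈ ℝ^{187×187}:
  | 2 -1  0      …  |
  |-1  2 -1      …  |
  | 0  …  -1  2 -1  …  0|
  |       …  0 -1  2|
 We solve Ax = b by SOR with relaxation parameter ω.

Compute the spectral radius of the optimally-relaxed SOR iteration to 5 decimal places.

ρ_SOR = 0.96713

B_J for the 187×187 system has eigenvalues cos(kπ/188); ρ_J = cos(π/188) = 0.99986.
root = sin(π/188) = 0.016710  (since 1−cos² = sin²).
So ω* = 2/1.016710 = 1.96713 (Young).
Hence ρ(B_{ω*}) = 1.96713 − 1 = 0.96713.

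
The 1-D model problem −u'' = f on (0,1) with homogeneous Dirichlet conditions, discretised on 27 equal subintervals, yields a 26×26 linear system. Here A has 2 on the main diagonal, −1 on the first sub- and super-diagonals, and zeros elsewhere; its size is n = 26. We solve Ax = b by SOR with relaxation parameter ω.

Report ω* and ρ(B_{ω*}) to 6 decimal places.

[ρ_J] n=26: ρ(B_J) = cos(π/(n+1)) = cos(π/27) = 0.993238.
√(1 − cos²(π/27)) = sin(π/27) ≈ 0.1160929.
ω* = 2/(1 + 0.1160929) = 2/1.1160929 = 1.791966.
At ω = 1.791966 every |λ(B_ω)| = ω−1, so ρ_SOR = 0.791966.

ω* = 1.791966, ρ_SOR = 0.791966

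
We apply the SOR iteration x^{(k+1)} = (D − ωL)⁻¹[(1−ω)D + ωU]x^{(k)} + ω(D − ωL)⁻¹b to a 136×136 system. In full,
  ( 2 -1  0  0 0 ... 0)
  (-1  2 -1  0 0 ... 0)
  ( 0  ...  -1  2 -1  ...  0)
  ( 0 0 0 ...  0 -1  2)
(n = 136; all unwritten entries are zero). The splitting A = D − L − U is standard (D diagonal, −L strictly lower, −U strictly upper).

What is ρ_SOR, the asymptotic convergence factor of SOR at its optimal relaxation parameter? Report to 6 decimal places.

n=136: λ(B_J) = 1 − λ(A)/2 = cos(kπ/137); k=1 gives ρ_J = 0.999737.
√(1 − cos²(π/137)) = sin(π/137) ≈ 0.0229293.
So ω* = 2/1.0229293 = 1.955169 (Young).
[ρ_SOR] ω* − 1 = 0.955169.

ρ_SOR = 0.955169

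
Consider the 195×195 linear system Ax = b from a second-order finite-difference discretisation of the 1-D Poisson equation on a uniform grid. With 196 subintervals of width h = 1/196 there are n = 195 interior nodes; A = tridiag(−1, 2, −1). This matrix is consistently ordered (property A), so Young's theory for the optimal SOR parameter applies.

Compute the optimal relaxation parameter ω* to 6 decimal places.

ω* = 1.968450

½·tridiag(1,0,1) at n=195: λ_k = cos(kπ/196); max |λ| at k=1 ⇒ ρ_J = cos(π/196) ≈ 0.999872.
√(1−ρ_J²) simplifies to sin(π/196) = 0.0160278.
Young: ω* = 2/(1+√(1−ρ_J²)) = 2/(1+0.0160278) = 2/1.0160278 = 1.968450.
[ρ_SOR] ω* − 1 = 0.968450.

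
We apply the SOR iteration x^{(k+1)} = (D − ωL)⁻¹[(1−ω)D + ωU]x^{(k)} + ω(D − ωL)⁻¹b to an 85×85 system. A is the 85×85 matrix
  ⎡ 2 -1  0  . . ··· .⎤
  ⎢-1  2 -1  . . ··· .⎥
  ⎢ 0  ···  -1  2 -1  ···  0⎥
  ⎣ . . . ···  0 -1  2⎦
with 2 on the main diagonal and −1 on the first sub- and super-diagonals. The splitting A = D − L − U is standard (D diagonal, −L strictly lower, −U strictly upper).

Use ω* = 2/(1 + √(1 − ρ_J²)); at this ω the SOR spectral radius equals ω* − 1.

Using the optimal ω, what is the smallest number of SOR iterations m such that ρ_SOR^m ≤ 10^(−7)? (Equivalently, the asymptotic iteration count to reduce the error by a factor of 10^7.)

m = 221

spectrum of D⁻¹(L+U) = {cos(kπ/86) : 1≤k≤85}; ρ_J = cos(π/86) = 0.9993328.
√(1 − cos²(π/86)) = sin(π/86) ≈ 0.0365220.
[ω*] 2 ÷ (1 + 0.0365220) = 2 ÷ 1.0365220 = 1.9295297.
At ω = 1.9295297 every |λ(B_ω)| = ω−1, so ρ_SOR = 0.9295297.
(0.9295297)^m ≤ 10^{−7}  ⇒  m·ln(0.9295297) ≤ −7·ln10  ⇒  m ≥ 220.565  ⇒  m = 221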